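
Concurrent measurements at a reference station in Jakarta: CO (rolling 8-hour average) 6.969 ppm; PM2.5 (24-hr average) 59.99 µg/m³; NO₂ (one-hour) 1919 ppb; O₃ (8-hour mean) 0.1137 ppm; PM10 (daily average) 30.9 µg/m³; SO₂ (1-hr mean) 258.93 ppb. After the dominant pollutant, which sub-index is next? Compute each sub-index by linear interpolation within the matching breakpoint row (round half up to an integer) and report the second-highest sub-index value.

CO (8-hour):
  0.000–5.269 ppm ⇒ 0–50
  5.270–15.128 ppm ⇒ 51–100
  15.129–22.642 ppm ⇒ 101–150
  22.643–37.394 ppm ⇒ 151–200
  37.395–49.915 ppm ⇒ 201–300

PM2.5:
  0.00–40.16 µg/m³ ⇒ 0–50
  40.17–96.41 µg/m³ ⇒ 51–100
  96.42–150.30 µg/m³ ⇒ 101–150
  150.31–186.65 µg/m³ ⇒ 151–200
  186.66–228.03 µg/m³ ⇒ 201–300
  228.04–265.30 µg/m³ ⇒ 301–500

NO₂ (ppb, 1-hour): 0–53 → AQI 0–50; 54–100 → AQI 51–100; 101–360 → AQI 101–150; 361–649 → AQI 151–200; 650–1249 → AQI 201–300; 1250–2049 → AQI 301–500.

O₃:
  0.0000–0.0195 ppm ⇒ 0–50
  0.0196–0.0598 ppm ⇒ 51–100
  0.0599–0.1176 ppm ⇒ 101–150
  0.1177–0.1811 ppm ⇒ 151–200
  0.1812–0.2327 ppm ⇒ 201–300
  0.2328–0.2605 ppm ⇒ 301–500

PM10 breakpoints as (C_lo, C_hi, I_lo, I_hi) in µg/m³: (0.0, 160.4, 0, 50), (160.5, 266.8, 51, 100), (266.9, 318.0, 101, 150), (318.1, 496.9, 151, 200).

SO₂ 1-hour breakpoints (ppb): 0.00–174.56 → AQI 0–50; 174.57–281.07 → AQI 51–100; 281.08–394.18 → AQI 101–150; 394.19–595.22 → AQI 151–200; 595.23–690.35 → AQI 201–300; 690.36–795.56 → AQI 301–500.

147

CO: 6.969 lies in 5.270–15.128, so I_lo=51, I_hi=100, C_lo=5.270, C_hi=15.128.
(100−51)/(15.128−5.270) × (6.969−5.270) + 51 = 49/9.858 × 1.699 + 51 ≈ 59.45 → 59.
PM2.5 59.99: bracket 40.17–96.41 → index 51–100; slope 49/56.24, offset 19.82.
AQI = 51 + 49/56.24·19.82 ≈ 68.27 ⇒ 68.
NO₂: 1919 lies in 1250–2049, so I_lo=301, I_hi=500, C_lo=1250, C_hi=2049.
(500−301)/(2049−1250) × (1919−1250) + 301 = 199/799 × 669 + 301 ≈ 467.62 → 468.
O₃: row 0.0599–0.1176 (AQI 101–150). (150−101)·(0.1137−0.0599)/(0.1176−0.0599) + 101 = 49·0.0538/0.0577 + 101 ≈ 146.69 → 147.
PM10 30.9: bracket 0.0–160.4 → index 0–50; slope 50/160.4, offset 30.9.
AQI = 0 + 50/160.4·30.9 ≈ 9.63 ⇒ 10.
SO₂: 258.93 ∈ [174.57, 281.07] ↔ index [51, 100].
51 + (258.93−174.57)·(100−51)/(281.07−174.57) = 51 + 84.36·49/106.50 ≈ 89.81, so AQI = 90.
Sub-indices: CO→59, PM2.5→68, NO₂→468, O₃→147, PM10→10, SO₂→90. Ranked high→low: 468, 147, 90, 68, 59, 10. Second-highest sub-index = 147.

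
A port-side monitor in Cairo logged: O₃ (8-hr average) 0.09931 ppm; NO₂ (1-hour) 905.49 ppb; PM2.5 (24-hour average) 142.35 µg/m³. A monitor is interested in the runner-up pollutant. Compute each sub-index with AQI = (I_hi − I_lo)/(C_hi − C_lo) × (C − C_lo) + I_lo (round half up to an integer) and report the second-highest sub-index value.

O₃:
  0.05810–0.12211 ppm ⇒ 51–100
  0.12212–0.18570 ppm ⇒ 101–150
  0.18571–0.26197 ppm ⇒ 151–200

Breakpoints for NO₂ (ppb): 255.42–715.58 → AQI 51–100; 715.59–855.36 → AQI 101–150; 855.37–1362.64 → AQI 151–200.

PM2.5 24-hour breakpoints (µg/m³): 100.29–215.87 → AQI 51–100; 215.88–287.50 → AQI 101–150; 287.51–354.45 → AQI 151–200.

O₃ 0.09931: bracket 0.05810–0.12211 → index 51–100; slope 49/0.06401, offset 0.04121.
AQI = 51 + 49/0.06401·0.04121 ≈ 82.55 ⇒ 83.
NO₂: 905.49 ∈ [855.37, 1362.64] ↔ index [151, 200].
151 + (905.49−855.37)·(200−151)/(1362.64−855.37) = 151 + 50.12·49/507.27 ≈ 155.84, so AQI = 156.
PM2.5: row 100.29–215.87 (AQI 51–100). (100−51)·(142.35−100.29)/(215.87−100.29) + 51 = 49·42.06/115.58 + 51 ≈ 68.83 → 69.
Sub-indices: O₃→83, NO₂→156, PM2.5→69. Ranked high→low: 156, 83, 69. Second-highest sub-index = 83.

83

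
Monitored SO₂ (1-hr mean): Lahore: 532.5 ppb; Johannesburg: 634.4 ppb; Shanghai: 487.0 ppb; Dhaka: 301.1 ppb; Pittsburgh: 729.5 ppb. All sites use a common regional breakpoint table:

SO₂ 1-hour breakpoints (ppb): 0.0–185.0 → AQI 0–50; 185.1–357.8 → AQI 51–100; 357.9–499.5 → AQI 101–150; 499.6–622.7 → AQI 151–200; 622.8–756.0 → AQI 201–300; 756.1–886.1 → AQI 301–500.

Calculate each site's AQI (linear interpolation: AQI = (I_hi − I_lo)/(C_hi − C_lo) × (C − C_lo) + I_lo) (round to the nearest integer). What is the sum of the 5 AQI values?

884

Lahore: row 499.6–622.7 (AQI 151–200). (200−151)·(532.5−499.6)/(622.7−499.6) + 151 = 49·32.9/123.1 + 151 ≈ 164.10 → 164.
Johannesburg 634.4: bracket 622.8–756.0 → index 201–300; slope 99/133.2, offset 11.6.
AQI = 201 + 99/133.2·11.6 ≈ 209.62 ⇒ 210.
Shanghai: 487.0 ∈ [357.9, 499.5] ↔ index [101, 150].
101 + (487.0−357.9)·(150−101)/(499.5−357.9) = 101 + 129.1·49/141.6 ≈ 145.67, so AQI = 146.
Dhaka: 301.1 lies in 185.1–357.8, so I_lo=51, I_hi=100, C_lo=185.1, C_hi=357.8.
(100−51)/(357.8−185.1) × (301.1−185.1) + 51 = 49/172.7 × 116.0 + 51 ≈ 83.91 → 84.
Pittsburgh: row 622.8–756.0 (AQI 201–300). (300−201)·(729.5−622.8)/(756.0−622.8) + 201 = 99·106.7/133.2 + 201 ≈ 280.30 → 280.
AQIs: Lahore=164, Johannesburg=210, Shanghai=146, Dhaka=84, Pittsburgh=280. Sum = 164 + 210 + 146 + 84 + 280 = 884.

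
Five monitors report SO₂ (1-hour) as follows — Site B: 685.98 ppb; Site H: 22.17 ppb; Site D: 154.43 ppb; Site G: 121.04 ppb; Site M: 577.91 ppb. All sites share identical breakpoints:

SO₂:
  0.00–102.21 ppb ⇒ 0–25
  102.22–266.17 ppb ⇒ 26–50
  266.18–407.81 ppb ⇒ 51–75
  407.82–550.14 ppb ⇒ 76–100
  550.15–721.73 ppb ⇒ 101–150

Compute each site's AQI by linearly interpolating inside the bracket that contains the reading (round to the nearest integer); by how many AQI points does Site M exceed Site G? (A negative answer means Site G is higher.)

80

Site B: 685.98 ∈ [550.15, 721.73] ↔ index [101, 150].
101 + (685.98−550.15)·(150−101)/(721.73−550.15) = 101 + 135.83·49/171.58 ≈ 139.79, so AQI = 140.
Site H 22.17: bracket 0.00–102.21 → index 0–25; slope 25/102.21, offset 22.17.
AQI = 0 + 25/102.21·22.17 ≈ 5.42 ⇒ 5.
Site D: row 102.22–266.17 (AQI 26–50). (50−26)·(154.43−102.22)/(266.17−102.22) + 26 = 24·52.21/163.95 + 26 ≈ 33.64 → 34.
Site G: 121.04 ∈ [102.22, 266.17] ↔ index [26, 50].
26 + (121.04−102.22)·(50−26)/(266.17−102.22) = 26 + 18.82·24/163.95 ≈ 28.75, so AQI = 29.
Site M: 577.91 lies in 550.15–721.73, so I_lo=101, I_hi=150, C_lo=550.15, C_hi=721.73.
(150−101)/(721.73−550.15) × (577.91−550.15) + 101 = 49/171.58 × 27.76 + 101 ≈ 108.93 → 109.
AQIs: Site B=140, Site H=5, Site D=34, Site G=29, Site M=109. Site M (109) − Site G (29) = 80.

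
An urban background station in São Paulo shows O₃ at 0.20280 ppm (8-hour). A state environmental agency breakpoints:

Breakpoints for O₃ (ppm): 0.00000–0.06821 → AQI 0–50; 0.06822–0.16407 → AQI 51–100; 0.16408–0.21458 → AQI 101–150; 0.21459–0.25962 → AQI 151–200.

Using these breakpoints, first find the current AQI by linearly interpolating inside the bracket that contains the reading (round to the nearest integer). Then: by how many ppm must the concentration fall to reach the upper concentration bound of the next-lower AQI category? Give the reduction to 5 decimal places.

O₃: 0.20280 lies in 0.16408–0.21458, so I_lo=101, I_hi=150, C_lo=0.16408, C_hi=0.21458.
(150−101)/(0.21458−0.16408) × (0.20280−0.16408) + 101 = 49/0.05050 × 0.03872 + 101 ≈ 138.57 → 139.
Current AQI 139 is in the Unhealthy for Sensitive Groups range (101–150). The next-lower category tops out at AQI 100, whose upper concentration bound is 0.16407 ppm.
Reduction needed = 0.20280 − 0.16407 = 0.03873 ppm.

0.03873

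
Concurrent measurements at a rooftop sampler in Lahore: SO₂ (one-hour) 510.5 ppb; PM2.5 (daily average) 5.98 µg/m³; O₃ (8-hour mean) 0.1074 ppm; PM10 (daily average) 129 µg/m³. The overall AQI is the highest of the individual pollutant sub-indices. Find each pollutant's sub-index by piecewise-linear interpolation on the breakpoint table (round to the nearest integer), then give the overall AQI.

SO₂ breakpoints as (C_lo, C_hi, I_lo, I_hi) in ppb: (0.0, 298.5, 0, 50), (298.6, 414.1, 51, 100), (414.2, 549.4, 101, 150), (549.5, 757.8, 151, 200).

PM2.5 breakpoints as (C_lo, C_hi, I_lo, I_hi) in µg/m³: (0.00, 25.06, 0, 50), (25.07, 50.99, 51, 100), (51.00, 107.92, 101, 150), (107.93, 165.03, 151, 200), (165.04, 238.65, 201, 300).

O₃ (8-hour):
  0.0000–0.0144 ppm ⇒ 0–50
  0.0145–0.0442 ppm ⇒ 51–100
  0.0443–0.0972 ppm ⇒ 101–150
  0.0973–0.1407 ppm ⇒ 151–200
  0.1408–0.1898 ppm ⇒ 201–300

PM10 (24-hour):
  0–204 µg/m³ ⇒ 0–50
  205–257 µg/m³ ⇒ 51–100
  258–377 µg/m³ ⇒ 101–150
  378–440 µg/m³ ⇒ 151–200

SO₂: row 414.2–549.4 (AQI 101–150). (150−101)·(510.5−414.2)/(549.4−414.2) + 101 = 49·96.3/135.2 + 101 ≈ 135.90 → 136.
PM2.5: 5.98 lies in 0.00–25.06, so I_lo=0, I_hi=50, C_lo=0.00, C_hi=25.06.
(50−0)/(25.06−0.00) × (5.98−0.00) + 0 = 50/25.06 × 5.98 + 0 ≈ 11.93 → 12.
O₃: 0.1074 ∈ [0.0973, 0.1407] ↔ index [151, 200].
151 + (0.1074−0.0973)·(200−151)/(0.1407−0.0973) = 151 + 0.0101·49/0.0434 ≈ 162.40, so AQI = 162.
PM10 129: bracket 0–204 → index 0–50; slope 50/204, offset 129.
AQI = 0 + 50/204·129 ≈ 31.62 ⇒ 32.
Sub-indices: SO₂→136, PM2.5→12, O₃→162, PM10→32. Overall AQI = max = 162; dominant pollutant is O₃.

162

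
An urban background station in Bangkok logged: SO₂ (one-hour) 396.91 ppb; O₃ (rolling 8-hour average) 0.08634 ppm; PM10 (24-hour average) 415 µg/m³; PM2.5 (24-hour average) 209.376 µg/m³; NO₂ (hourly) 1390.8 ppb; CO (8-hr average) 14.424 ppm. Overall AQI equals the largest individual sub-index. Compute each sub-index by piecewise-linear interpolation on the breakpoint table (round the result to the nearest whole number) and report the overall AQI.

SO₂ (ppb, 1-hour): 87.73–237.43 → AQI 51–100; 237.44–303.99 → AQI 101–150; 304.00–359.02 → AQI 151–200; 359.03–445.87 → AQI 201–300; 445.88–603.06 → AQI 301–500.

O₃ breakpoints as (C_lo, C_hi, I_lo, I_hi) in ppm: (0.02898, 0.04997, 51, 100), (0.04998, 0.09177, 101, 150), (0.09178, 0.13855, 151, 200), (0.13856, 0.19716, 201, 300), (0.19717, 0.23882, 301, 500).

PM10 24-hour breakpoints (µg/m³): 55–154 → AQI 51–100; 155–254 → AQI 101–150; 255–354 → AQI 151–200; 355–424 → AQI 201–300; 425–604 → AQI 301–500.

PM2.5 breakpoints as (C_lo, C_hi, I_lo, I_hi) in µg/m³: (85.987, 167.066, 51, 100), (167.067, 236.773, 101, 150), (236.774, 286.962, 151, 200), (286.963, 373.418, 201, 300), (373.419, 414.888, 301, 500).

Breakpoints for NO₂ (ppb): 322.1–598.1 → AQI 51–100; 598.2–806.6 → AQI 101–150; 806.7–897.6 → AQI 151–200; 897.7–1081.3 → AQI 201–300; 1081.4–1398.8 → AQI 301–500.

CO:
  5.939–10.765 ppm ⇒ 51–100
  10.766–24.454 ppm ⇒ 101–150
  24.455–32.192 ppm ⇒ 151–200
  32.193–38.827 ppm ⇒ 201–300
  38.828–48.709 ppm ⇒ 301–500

SO₂: row 359.03–445.87 (AQI 201–300). (300−201)·(396.91−359.03)/(445.87−359.03) + 201 = 99·37.88/86.84 + 201 ≈ 244.18 → 244.
O₃: 0.08634 ∈ [0.04998, 0.09177] ↔ index [101, 150].
101 + (0.08634−0.04998)·(150−101)/(0.09177−0.04998) = 101 + 0.03636·49/0.04179 ≈ 143.63, so AQI = 144.
PM10: 415 ∈ [355, 424] ↔ index [201, 300].
201 + (415−355)·(300−201)/(424−355) = 201 + 60·99/69 ≈ 287.09, so AQI = 287.
PM2.5: row 167.067–236.773 (AQI 101–150). (150−101)·(209.376−167.067)/(236.773−167.067) + 101 = 49·42.309/69.706 + 101 ≈ 130.74 → 131.
NO₂: 1390.8 ∈ [1081.4, 1398.8] ↔ index [301, 500].
301 + (1390.8−1081.4)·(500−301)/(1398.8−1081.4) = 301 + 309.4·199/317.4 ≈ 494.98, so AQI = 495.
CO 14.424: bracket 10.766–24.454 → index 101–150; slope 49/13.688, offset 3.658.
AQI = 101 + 49/13.688·3.658 ≈ 114.09 ⇒ 114.
Sub-indices: SO₂→244, O₃→144, PM10→287, PM2.5→131, NO₂→495, CO→114. Overall AQI = max = 495; dominant pollutant is NO₂.
AQI 495: Hazardous.

495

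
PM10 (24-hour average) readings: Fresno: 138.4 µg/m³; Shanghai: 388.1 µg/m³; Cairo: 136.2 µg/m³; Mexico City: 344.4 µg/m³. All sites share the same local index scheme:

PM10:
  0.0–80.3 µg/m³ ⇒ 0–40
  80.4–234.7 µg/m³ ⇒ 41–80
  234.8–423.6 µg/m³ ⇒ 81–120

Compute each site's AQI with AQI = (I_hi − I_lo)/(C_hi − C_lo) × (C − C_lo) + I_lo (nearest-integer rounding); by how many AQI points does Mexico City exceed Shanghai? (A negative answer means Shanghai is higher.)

Fresno: 138.4 ∈ [80.4, 234.7] ↔ index [41, 80].
41 + (138.4−80.4)·(80−41)/(234.7−80.4) = 41 + 58.0·39/154.3 ≈ 55.66, so AQI = 56.
Shanghai: 388.1 lies in 234.8–423.6, so I_lo=81, I_hi=120, C_lo=234.8, C_hi=423.6.
(120−81)/(423.6−234.8) × (388.1−234.8) + 81 = 39/188.8 × 153.3 + 81 ≈ 112.67 → 113.
Cairo: row 80.4–234.7 (AQI 41–80). (80−41)·(136.2−80.4)/(234.7−80.4) + 41 = 39·55.8/154.3 + 41 ≈ 55.10 → 55.
Mexico City: 344.4 lies in 234.8–423.6, so I_lo=81, I_hi=120, C_lo=234.8, C_hi=423.6.
(120−81)/(423.6−234.8) × (344.4−234.8) + 81 = 39/188.8 × 109.6 + 81 ≈ 103.64 → 104.
AQIs: Fresno=56, Shanghai=113, Cairo=55, Mexico City=104. Mexico City (104) − Shanghai (113) = -9.

-9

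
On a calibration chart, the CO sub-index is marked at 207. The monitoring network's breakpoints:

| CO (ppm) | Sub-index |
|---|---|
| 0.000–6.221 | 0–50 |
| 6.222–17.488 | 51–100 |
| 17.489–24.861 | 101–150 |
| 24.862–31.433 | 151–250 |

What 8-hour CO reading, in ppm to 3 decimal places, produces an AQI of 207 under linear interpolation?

AQI 207 lies in the 151–250 band, which corresponds to 24.862–31.433 ppm.
C = 24.862 + (207−151)×(31.433−24.862)/(250−151) = 24.862 + 56×6.571/99 ≈ 28.57893 ppm → 28.579 ppm to 3 dp.

28.579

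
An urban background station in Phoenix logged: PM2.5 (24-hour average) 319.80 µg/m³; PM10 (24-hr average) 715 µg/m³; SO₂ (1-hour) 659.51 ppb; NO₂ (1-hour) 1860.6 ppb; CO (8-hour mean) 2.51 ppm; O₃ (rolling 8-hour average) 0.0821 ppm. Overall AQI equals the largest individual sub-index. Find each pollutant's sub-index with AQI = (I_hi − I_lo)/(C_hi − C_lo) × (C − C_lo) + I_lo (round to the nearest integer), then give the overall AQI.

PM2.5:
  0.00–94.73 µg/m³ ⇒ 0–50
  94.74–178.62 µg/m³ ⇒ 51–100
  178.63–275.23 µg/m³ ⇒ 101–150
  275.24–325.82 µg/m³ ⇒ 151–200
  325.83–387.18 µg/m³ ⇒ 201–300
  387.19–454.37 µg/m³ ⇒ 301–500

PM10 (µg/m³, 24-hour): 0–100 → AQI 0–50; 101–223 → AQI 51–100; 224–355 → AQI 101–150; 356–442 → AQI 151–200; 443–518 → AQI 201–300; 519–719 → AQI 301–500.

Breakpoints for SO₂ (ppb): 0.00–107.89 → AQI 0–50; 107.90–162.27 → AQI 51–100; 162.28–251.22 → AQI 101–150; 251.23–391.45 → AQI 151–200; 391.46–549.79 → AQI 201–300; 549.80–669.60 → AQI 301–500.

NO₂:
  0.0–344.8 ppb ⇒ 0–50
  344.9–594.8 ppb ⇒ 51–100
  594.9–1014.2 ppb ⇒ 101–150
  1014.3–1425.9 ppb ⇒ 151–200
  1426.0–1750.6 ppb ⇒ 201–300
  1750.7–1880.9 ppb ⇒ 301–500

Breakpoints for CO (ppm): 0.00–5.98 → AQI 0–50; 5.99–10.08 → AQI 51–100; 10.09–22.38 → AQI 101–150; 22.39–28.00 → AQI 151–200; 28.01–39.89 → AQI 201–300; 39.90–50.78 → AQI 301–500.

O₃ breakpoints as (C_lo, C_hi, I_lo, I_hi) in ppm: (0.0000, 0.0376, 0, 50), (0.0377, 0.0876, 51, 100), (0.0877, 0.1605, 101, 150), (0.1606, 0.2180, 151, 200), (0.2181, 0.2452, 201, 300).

PM2.5: 319.80 ∈ [275.24, 325.82] ↔ index [151, 200].
151 + (319.80−275.24)·(200−151)/(325.82−275.24) = 151 + 44.56·49/50.58 ≈ 194.17, so AQI = 194.
PM10: row 519–719 (AQI 301–500). (500−301)·(715−519)/(719−519) + 301 = 199·196/200 + 301 ≈ 496.02 → 496.
SO₂: 659.51 lies in 549.80–669.60, so I_lo=301, I_hi=500, C_lo=549.80, C_hi=669.60.
(500−301)/(669.60−549.80) × (659.51−549.80) + 301 = 199/119.80 × 109.71 + 301 ≈ 483.24 → 483.
NO₂: row 1750.7–1880.9 (AQI 301–500). (500−301)·(1860.6−1750.7)/(1880.9−1750.7) + 301 = 199·109.9/130.2 + 301 ≈ 468.97 → 469.
CO: row 0.00–5.98 (AQI 0–50). (50−0)·(2.51−0.00)/(5.98−0.00) + 0 = 50·2.51/5.98 + 0 ≈ 20.99 → 21.
O₃: 0.0821 lies in 0.0377–0.0876, so I_lo=51, I_hi=100, C_lo=0.0377, C_hi=0.0876.
(100−51)/(0.0876−0.0377) × (0.0821−0.0377) + 51 = 49/0.0499 × 0.0444 + 51 ≈ 94.60 → 95.
Sub-indices: PM2.5→194, PM10→496, SO₂→483, NO₂→469, CO→21, O₃→95. Overall AQI = max = 496; dominant pollutant is PM10.

496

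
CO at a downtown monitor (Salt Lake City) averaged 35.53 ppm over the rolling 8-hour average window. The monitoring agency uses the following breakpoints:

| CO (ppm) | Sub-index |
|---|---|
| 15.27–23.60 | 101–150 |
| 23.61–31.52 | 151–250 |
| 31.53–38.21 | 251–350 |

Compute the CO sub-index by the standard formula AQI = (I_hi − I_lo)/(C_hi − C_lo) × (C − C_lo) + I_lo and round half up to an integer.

310

CO: row 31.53–38.21 (AQI 251–350). (350−251)·(35.53−31.53)/(38.21−31.53) + 251 = 99·4.00/6.68 + 251 ≈ 310.28 → 310.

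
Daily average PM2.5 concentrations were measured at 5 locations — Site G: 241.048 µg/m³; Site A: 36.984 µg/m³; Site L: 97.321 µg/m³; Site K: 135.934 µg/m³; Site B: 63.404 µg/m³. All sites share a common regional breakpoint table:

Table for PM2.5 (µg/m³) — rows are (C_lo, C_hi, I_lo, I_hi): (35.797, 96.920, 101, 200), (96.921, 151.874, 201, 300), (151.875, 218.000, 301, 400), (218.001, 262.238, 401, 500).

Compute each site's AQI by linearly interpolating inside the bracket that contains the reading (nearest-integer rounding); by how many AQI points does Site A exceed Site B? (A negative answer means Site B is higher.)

-43

Site G: row 218.001–262.238 (AQI 401–500). (500−401)·(241.048−218.001)/(262.238−218.001) + 401 = 99·23.047/44.237 + 401 ≈ 452.58 → 453.
Site A 36.984: bracket 35.797–96.920 → index 101–200; slope 99/61.123, offset 1.187.
AQI = 101 + 99/61.123·1.187 ≈ 102.92 ⇒ 103.
Site L: row 96.921–151.874 (AQI 201–300). (300−201)·(97.321−96.921)/(151.874−96.921) + 201 = 99·0.400/54.953 + 201 ≈ 201.72 → 202.
Site K 135.934: bracket 96.921–151.874 → index 201–300; slope 99/54.953, offset 39.013.
AQI = 201 + 99/54.953·39.013 ≈ 271.28 ⇒ 271.
Site B 63.404: bracket 35.797–96.920 → index 101–200; slope 99/61.123, offset 27.607.
AQI = 101 + 99/61.123·27.607 ≈ 145.71 ⇒ 146.
AQIs: Site G=453, Site A=103, Site L=202, Site K=271, Site B=146. Site A (103) − Site B (146) = -43.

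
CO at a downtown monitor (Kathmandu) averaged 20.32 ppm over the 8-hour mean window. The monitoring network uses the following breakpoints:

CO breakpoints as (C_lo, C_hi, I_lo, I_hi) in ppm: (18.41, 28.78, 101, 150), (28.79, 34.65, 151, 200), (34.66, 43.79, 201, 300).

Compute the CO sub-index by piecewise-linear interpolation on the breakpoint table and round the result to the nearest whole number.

CO: 20.32 lies in 18.41–28.78, so I_lo=101, I_hi=150, C_lo=18.41, C_hi=28.78.
(150−101)/(28.78−18.41) × (20.32−18.41) + 101 = 49/10.37 × 1.91 + 101 ≈ 110.03 → 110.

110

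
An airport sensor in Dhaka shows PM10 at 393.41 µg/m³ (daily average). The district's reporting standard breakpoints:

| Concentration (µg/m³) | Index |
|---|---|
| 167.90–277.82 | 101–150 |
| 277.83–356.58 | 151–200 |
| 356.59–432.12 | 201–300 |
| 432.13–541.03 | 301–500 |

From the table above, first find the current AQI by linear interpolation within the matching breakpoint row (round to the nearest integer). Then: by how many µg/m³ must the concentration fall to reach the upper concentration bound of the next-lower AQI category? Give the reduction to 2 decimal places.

36.83

PM10: 393.41 lies in 356.59–432.12, so I_lo=201, I_hi=300, C_lo=356.59, C_hi=432.12.
(300−201)/(432.12−356.59) × (393.41−356.59) + 201 = 99/75.53 × 36.82 + 201 ≈ 249.26 → 249.
Current AQI 249 is in the Very Unhealthy range (201–300). The next-lower category tops out at AQI 200, whose upper concentration bound is 356.58 µg/m³.
Reduction needed = 393.41 − 356.58 = 36.83 µg/m³.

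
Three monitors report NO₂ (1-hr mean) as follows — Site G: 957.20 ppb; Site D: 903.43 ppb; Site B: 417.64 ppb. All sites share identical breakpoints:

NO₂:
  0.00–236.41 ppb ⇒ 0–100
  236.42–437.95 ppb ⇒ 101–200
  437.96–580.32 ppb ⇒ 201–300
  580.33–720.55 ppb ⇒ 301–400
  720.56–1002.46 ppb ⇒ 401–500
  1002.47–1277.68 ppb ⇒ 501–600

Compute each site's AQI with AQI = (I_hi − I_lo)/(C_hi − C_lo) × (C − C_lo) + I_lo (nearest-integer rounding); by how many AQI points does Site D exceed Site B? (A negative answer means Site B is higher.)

Site G: 957.20 lies in 720.56–1002.46, so I_lo=401, I_hi=500, C_lo=720.56, C_hi=1002.46.
(500−401)/(1002.46−720.56) × (957.20−720.56) + 401 = 99/281.90 × 236.64 + 401 ≈ 484.11 → 484.
Site D: 903.43 lies in 720.56–1002.46, so I_lo=401, I_hi=500, C_lo=720.56, C_hi=1002.46.
(500−401)/(1002.46−720.56) × (903.43−720.56) + 401 = 99/281.90 × 182.87 + 401 ≈ 465.22 → 465.
Site B: 417.64 ∈ [236.42, 437.95] ↔ index [101, 200].
101 + (417.64−236.42)·(200−101)/(437.95−236.42) = 101 + 181.22·99/201.53 ≈ 190.02, so AQI = 190.
AQIs: Site G=484, Site D=465, Site B=190. Site D (465) − Site B (190) = 275.

275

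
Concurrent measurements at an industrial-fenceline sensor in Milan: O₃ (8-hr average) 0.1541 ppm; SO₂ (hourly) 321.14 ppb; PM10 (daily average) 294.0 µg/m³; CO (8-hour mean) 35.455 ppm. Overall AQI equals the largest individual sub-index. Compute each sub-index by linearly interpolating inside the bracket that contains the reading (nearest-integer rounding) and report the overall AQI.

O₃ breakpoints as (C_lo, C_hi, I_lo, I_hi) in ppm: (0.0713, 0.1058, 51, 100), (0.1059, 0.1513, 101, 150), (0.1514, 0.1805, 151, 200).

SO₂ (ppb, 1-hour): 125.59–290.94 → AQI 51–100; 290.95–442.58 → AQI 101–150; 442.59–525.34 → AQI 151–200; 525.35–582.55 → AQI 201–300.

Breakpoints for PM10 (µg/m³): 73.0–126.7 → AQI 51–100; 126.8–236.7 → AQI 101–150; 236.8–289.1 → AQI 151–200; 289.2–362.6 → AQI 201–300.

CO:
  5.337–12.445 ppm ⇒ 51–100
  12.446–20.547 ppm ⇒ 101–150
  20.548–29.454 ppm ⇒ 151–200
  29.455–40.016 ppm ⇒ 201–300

O₃: 0.1541 ∈ [0.1514, 0.1805] ↔ index [151, 200].
151 + (0.1541−0.1514)·(200−151)/(0.1805−0.1514) = 151 + 0.0027·49/0.0291 ≈ 155.55, so AQI = 156.
SO₂: 321.14 ∈ [290.95, 442.58] ↔ index [101, 150].
101 + (321.14−290.95)·(150−101)/(442.58−290.95) = 101 + 30.19·49/151.63 ≈ 110.76, so AQI = 111.
PM10: 294.0 ∈ [289.2, 362.6] ↔ index [201, 300].
201 + (294.0−289.2)·(300−201)/(362.6−289.2) = 201 + 4.8·99/73.4 ≈ 207.47, so AQI = 207.
CO 35.455: bracket 29.455–40.016 → index 201–300; slope 99/10.561, offset 6.000.
AQI = 201 + 99/10.561·6.000 ≈ 257.24 ⇒ 257.
Sub-indices: O₃→156, SO₂→111, PM10→207, CO→257. Overall AQI = max = 257; dominant pollutant is CO.

257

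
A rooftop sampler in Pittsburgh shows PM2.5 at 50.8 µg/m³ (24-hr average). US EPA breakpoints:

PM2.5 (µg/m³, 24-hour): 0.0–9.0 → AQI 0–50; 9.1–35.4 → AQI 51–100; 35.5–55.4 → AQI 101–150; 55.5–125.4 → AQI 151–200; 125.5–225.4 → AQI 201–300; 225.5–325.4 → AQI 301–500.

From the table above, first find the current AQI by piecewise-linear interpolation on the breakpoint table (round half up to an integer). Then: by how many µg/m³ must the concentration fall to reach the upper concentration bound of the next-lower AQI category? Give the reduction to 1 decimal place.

15.4

PM2.5: 50.8 lies in 35.5–55.4, so I_lo=101, I_hi=150, C_lo=35.5, C_hi=55.4.
(150−101)/(55.4−35.5) × (50.8−35.5) + 101 = 49/19.9 × 15.3 + 101 ≈ 138.67 → 139.
Current AQI 139 is in the Unhealthy for Sensitive Groups range (101–150). The next-lower category tops out at AQI 100, whose upper concentration bound is 35.4 µg/m³.
Reduction needed = 50.8 − 35.4 = 15.4 µg/m³.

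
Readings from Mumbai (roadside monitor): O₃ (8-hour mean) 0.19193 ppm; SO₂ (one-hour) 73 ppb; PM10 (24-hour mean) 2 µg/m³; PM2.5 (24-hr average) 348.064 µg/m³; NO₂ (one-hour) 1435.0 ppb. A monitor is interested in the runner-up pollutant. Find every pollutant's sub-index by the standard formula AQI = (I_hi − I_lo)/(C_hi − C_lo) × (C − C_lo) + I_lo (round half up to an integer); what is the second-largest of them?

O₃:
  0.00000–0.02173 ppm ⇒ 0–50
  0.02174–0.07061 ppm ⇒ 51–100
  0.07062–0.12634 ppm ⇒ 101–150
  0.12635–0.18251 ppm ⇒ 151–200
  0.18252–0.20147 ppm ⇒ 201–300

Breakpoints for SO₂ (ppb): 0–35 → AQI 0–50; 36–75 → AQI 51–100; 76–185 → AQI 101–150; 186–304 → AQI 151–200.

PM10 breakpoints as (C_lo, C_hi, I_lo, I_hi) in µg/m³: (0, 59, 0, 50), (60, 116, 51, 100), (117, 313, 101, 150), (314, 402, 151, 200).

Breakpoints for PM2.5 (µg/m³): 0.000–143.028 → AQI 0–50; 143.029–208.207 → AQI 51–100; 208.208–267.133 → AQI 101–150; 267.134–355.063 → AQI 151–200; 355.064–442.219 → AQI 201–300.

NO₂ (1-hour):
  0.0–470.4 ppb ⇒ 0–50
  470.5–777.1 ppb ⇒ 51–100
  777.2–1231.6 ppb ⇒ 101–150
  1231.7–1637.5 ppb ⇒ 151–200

O₃: 0.19193 lies in 0.18252–0.20147, so I_lo=201, I_hi=300, C_lo=0.18252, C_hi=0.20147.
(300−201)/(0.20147−0.18252) × (0.19193−0.18252) + 201 = 99/0.01895 × 0.00941 + 201 ≈ 250.16 → 250.
SO₂: 73 ∈ [36, 75] ↔ index [51, 100].
51 + (73−36)·(100−51)/(75−36) = 51 + 37·49/39 ≈ 97.49, so AQI = 97.
PM10 2: bracket 0–59 → index 0–50; slope 50/59, offset 2.
AQI = 0 + 50/59·2 ≈ 1.69 ⇒ 2.
PM2.5: 348.064 ∈ [267.134, 355.063] ↔ index [151, 200].
151 + (348.064−267.134)·(200−151)/(355.063−267.134) = 151 + 80.930·49/87.929 ≈ 196.10, so AQI = 196.
NO₂: row 1231.7–1637.5 (AQI 151–200). (200−151)·(1435.0−1231.7)/(1637.5−1231.7) + 151 = 49·203.3/405.8 + 151 ≈ 175.55 → 176.
Sub-indices: O₃→250, SO₂→97, PM10→2, PM2.5→196, NO₂→176. Ranked high→low: 250, 196, 176, 97, 2. Second-highest sub-index = 196.

196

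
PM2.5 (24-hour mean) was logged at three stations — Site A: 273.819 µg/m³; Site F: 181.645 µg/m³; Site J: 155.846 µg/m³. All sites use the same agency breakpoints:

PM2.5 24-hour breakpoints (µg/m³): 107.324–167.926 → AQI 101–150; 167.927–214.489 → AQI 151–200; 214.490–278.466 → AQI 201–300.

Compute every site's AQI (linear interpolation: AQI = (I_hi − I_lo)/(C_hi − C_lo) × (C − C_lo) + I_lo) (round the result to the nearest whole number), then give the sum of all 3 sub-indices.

Site A: row 214.490–278.466 (AQI 201–300). (300−201)·(273.819−214.490)/(278.466−214.490) + 201 = 99·59.329/63.976 + 201 ≈ 292.81 → 293.
Site F: 181.645 ∈ [167.927, 214.489] ↔ index [151, 200].
151 + (181.645−167.927)·(200−151)/(214.489−167.927) = 151 + 13.718·49/46.562 ≈ 165.44, so AQI = 165.
Site J: 155.846 ∈ [107.324, 167.926] ↔ index [101, 150].
101 + (155.846−107.324)·(150−101)/(167.926−107.324) = 101 + 48.522·49/60.602 ≈ 140.23, so AQI = 140.
AQIs: Site A=293, Site F=165, Site J=140. Sum = 293 + 165 + 140 = 598.

598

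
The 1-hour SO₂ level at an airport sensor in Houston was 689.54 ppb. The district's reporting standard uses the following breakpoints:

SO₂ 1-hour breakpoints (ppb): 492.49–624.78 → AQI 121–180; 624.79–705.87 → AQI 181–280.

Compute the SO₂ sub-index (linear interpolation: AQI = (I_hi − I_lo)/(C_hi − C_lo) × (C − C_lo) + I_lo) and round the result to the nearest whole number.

260

SO₂: 689.54 ∈ [624.79, 705.87] ↔ index [181, 280].
181 + (689.54−624.79)·(280−181)/(705.87−624.79) = 181 + 64.75·99/81.08 ≈ 260.06, so AQI = 260.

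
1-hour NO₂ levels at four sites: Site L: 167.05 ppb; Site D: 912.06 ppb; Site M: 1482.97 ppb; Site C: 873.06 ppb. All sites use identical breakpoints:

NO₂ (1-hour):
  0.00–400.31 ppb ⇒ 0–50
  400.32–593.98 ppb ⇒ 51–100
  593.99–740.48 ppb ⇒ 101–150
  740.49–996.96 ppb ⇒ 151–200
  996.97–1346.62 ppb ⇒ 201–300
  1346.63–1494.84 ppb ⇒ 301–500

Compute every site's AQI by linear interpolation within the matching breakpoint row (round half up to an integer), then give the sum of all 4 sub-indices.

865

Site L: 167.05 ∈ [0.00, 400.31] ↔ index [0, 50].
0 + (167.05−0.00)·(50−0)/(400.31−0.00) = 0 + 167.05·50/400.31 ≈ 20.87, so AQI = 21.
Site D: 912.06 ∈ [740.49, 996.96] ↔ index [151, 200].
151 + (912.06−740.49)·(200−151)/(996.96−740.49) = 151 + 171.57·49/256.47 ≈ 183.78, so AQI = 184.
Site M: 1482.97 lies in 1346.63–1494.84, so I_lo=301, I_hi=500, C_lo=1346.63, C_hi=1494.84.
(500−301)/(1494.84−1346.63) × (1482.97−1346.63) + 301 = 199/148.21 × 136.34 + 301 ≈ 484.06 → 484.
Site C: 873.06 ∈ [740.49, 996.96] ↔ index [151, 200].
151 + (873.06−740.49)·(200−151)/(996.96−740.49) = 151 + 132.57·49/256.47 ≈ 176.33, so AQI = 176.
AQIs: Site L=21, Site D=184, Site M=484, Site C=176. Sum = 21 + 184 + 484 + 176 = 865.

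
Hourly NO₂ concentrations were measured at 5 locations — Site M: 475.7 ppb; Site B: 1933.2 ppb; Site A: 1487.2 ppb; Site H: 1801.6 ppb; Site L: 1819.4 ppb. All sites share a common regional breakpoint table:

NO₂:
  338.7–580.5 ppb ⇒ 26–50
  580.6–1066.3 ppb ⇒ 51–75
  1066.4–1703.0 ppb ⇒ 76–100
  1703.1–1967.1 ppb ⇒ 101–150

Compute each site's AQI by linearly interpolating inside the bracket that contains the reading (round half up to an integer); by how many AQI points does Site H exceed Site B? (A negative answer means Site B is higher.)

-25

Site M: 475.7 ∈ [338.7, 580.5] ↔ index [26, 50].
26 + (475.7−338.7)·(50−26)/(580.5−338.7) = 26 + 137.0·24/241.8 ≈ 39.60, so AQI = 40.
Site B: 1933.2 lies in 1703.1–1967.1, so I_lo=101, I_hi=150, C_lo=1703.1, C_hi=1967.1.
(150−101)/(1967.1−1703.1) × (1933.2−1703.1) + 101 = 49/264.0 × 230.1 + 101 ≈ 143.71 → 144.
Site A 1487.2: bracket 1066.4–1703.0 → index 76–100; slope 24/636.6, offset 420.8.
AQI = 76 + 24/636.6·420.8 ≈ 91.86 ⇒ 92.
Site H: 1801.6 lies in 1703.1–1967.1, so I_lo=101, I_hi=150, C_lo=1703.1, C_hi=1967.1.
(150−101)/(1967.1−1703.1) × (1801.6−1703.1) + 101 = 49/264.0 × 98.5 + 101 ≈ 119.28 → 119.
Site L 1819.4: bracket 1703.1–1967.1 → index 101–150; slope 49/264.0, offset 116.3.
AQI = 101 + 49/264.0·116.3 ≈ 122.59 ⇒ 123.
AQIs: Site M=40, Site B=144, Site A=92, Site H=119, Site L=123. Site H (119) − Site B (144) = -25.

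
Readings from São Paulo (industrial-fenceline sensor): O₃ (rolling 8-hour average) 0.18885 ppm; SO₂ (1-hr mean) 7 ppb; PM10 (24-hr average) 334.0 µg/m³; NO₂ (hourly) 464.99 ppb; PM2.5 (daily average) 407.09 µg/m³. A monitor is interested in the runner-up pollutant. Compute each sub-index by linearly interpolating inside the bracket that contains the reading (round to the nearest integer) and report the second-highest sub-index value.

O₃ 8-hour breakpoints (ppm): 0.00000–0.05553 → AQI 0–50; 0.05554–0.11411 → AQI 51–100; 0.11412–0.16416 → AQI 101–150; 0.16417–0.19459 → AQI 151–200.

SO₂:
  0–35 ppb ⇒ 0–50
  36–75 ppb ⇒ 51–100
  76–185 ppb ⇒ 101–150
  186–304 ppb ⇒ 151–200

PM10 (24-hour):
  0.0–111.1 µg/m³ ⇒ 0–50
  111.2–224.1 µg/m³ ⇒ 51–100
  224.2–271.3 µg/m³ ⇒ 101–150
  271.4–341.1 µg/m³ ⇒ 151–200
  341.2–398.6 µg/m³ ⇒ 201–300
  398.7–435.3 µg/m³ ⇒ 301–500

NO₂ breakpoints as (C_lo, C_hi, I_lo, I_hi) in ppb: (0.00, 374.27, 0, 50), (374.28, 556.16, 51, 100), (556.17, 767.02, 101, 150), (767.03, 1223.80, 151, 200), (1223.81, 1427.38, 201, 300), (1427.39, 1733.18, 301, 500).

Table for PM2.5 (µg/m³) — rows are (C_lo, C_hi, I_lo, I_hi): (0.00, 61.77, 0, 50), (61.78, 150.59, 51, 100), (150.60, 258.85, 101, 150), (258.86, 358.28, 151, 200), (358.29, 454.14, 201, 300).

O₃: 0.18885 ∈ [0.16417, 0.19459] ↔ index [151, 200].
151 + (0.18885−0.16417)·(200−151)/(0.19459−0.16417) = 151 + 0.02468·49/0.03042 ≈ 190.75, so AQI = 191.
SO₂: 7 ∈ [0, 35] ↔ index [0, 50].
0 + (7−0)·(50−0)/(35−0) = 0 + 7·50/35 ≈ 10.00, so AQI = 10.
PM10: 334.0 lies in 271.4–341.1, so I_lo=151, I_hi=200, C_lo=271.4, C_hi=341.1.
(200−151)/(341.1−271.4) × (334.0−271.4) + 151 = 49/69.7 × 62.6 + 151 ≈ 195.01 → 195.
NO₂: row 374.28–556.16 (AQI 51–100). (100−51)·(464.99−374.28)/(556.16−374.28) + 51 = 49·90.71/181.88 + 51 ≈ 75.44 → 75.
PM2.5 407.09: bracket 358.29–454.14 → index 201–300; slope 99/95.85, offset 48.80.
AQI = 201 + 99/95.85·48.80 ≈ 251.40 ⇒ 251.
Sub-indices: O₃→191, SO₂→10, PM10→195, NO₂→75, PM2.5→251. Ranked high→low: 251, 195, 191, 75, 10. Second-highest sub-index = 195.

195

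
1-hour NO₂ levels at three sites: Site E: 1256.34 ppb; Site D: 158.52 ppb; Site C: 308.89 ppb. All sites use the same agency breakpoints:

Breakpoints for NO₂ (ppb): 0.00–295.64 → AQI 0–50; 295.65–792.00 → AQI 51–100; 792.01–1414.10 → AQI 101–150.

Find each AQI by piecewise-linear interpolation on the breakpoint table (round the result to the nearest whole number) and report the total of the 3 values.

Site E: 1256.34 lies in 792.01–1414.10, so I_lo=101, I_hi=150, C_lo=792.01, C_hi=1414.10.
(150−101)/(1414.10−792.01) × (1256.34−792.01) + 101 = 49/622.09 × 464.33 + 101 ≈ 137.57 → 138.
Site D: row 0.00–295.64 (AQI 0–50). (50−0)·(158.52−0.00)/(295.64−0.00) + 0 = 50·158.52/295.64 + 0 ≈ 26.81 → 27.
Site C: row 295.65–792.00 (AQI 51–100). (100−51)·(308.89−295.65)/(792.00−295.65) + 51 = 49·13.24/496.35 + 51 ≈ 52.31 → 52.
AQIs: Site E=138, Site D=27, Site C=52. Sum = 138 + 27 + 52 = 217.

217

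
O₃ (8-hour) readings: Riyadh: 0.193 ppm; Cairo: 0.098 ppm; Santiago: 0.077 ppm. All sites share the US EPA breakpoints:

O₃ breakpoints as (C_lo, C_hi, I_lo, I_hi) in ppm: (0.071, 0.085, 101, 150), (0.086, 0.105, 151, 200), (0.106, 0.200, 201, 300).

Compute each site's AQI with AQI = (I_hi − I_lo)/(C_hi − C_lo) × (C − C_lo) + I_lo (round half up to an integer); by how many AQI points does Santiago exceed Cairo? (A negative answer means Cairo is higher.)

Riyadh: 0.193 lies in 0.106–0.200, so I_lo=201, I_hi=300, C_lo=0.106, C_hi=0.200.
(300−201)/(0.200−0.106) × (0.193−0.106) + 201 = 99/0.094 × 0.087 + 201 ≈ 292.63 → 293.
Cairo 0.098: bracket 0.086–0.105 → index 151–200; slope 49/0.019, offset 0.012.
AQI = 151 + 49/0.019·0.012 ≈ 181.95 ⇒ 182.
Santiago 0.077: bracket 0.071–0.085 → index 101–150; slope 49/0.014, offset 0.006.
AQI = 101 + 49/0.014·0.006 ≈ 122.00 ⇒ 122.
AQIs: Riyadh=293, Cairo=182, Santiago=122. Santiago (122) − Cairo (182) = -60.

-60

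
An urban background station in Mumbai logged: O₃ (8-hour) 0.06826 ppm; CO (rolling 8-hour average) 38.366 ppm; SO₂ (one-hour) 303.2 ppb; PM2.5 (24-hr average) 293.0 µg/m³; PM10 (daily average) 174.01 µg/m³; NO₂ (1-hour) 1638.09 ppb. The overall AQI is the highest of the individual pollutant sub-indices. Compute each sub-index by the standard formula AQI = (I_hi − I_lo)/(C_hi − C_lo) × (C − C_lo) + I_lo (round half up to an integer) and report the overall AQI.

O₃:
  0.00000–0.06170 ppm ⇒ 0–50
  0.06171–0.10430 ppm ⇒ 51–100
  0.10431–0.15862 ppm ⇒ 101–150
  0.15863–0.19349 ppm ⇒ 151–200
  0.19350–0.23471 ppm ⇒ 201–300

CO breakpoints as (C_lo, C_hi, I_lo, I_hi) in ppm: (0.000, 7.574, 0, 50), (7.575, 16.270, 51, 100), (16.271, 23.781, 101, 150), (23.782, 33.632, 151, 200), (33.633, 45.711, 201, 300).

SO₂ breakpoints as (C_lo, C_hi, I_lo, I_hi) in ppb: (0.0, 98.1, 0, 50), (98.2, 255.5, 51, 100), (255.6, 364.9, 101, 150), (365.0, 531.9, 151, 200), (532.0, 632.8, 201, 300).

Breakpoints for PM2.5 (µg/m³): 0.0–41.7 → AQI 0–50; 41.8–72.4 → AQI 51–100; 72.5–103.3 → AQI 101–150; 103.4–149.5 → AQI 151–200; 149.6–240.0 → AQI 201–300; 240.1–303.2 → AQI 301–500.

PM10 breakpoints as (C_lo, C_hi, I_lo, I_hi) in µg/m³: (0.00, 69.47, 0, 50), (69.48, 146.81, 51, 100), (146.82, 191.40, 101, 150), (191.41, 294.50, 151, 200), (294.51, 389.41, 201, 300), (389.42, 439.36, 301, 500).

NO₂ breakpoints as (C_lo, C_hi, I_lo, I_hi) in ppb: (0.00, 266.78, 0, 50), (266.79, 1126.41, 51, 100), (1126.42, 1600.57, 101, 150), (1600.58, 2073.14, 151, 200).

468

O₃ 0.06826: bracket 0.06171–0.10430 → index 51–100; slope 49/0.04259, offset 0.00655.
AQI = 51 + 49/0.04259·0.00655 ≈ 58.54 ⇒ 59.
CO 38.366: bracket 33.633–45.711 → index 201–300; slope 99/12.078, offset 4.733.
AQI = 201 + 99/12.078·4.733 ≈ 239.80 ⇒ 240.
SO₂ 303.2: bracket 255.6–364.9 → index 101–150; slope 49/109.3, offset 47.6.
AQI = 101 + 49/109.3·47.6 ≈ 122.34 ⇒ 122.
PM2.5: 293.0 lies in 240.1–303.2, so I_lo=301, I_hi=500, C_lo=240.1, C_hi=303.2.
(500−301)/(303.2−240.1) × (293.0−240.1) + 301 = 199/63.1 × 52.9 + 301 ≈ 467.83 → 468.
PM10 174.01: bracket 146.82–191.40 → index 101–150; slope 49/44.58, offset 27.19.
AQI = 101 + 49/44.58·27.19 ≈ 130.89 ⇒ 131.
NO₂: 1638.09 ∈ [1600.58, 2073.14] ↔ index [151, 200].
151 + (1638.09−1600.58)·(200−151)/(2073.14−1600.58) = 151 + 37.51·49/472.56 ≈ 154.89, so AQI = 155.
Sub-indices: O₃→59, CO→240, SO₂→122, PM2.5→468, PM10→131, NO₂→155. Overall AQI = max = 468; dominant pollutant is PM2.5.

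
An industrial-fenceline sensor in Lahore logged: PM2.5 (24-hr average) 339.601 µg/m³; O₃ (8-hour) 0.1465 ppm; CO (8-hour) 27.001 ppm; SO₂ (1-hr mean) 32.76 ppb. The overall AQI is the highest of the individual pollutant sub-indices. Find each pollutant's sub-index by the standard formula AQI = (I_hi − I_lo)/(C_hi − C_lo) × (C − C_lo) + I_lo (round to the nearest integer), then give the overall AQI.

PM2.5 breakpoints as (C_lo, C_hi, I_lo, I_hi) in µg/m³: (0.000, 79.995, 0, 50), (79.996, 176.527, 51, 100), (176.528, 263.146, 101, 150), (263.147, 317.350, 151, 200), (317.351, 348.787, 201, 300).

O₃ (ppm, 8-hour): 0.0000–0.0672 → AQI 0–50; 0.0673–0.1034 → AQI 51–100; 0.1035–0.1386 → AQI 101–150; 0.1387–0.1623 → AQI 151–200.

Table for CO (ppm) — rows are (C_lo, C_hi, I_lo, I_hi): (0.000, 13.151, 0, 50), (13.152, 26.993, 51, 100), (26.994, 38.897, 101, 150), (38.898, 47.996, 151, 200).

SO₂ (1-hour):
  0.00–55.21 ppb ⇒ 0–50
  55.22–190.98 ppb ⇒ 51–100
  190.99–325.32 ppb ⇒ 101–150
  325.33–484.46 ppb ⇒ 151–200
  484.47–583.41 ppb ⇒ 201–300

271

PM2.5 339.601: bracket 317.351–348.787 → index 201–300; slope 99/31.436, offset 22.250.
AQI = 201 + 99/31.436·22.250 ≈ 271.07 ⇒ 271.
O₃: 0.1465 lies in 0.1387–0.1623, so I_lo=151, I_hi=200, C_lo=0.1387, C_hi=0.1623.
(200−151)/(0.1623−0.1387) × (0.1465−0.1387) + 151 = 49/0.0236 × 0.0078 + 151 ≈ 167.19 → 167.
CO: row 26.994–38.897 (AQI 101–150). (150−101)·(27.001−26.994)/(38.897−26.994) + 101 = 49·0.007/11.903 + 101 ≈ 101.03 → 101.
SO₂: 32.76 ∈ [0.00, 55.21] ↔ index [0, 50].
0 + (32.76−0.00)·(50−0)/(55.21−0.00) = 0 + 32.76·50/55.21 ≈ 29.67, so AQI = 30.
Sub-indices: PM2.5→271, O₃→167, CO→101, SO₂→30. Overall AQI = max = 271; dominant pollutant is PM2.5.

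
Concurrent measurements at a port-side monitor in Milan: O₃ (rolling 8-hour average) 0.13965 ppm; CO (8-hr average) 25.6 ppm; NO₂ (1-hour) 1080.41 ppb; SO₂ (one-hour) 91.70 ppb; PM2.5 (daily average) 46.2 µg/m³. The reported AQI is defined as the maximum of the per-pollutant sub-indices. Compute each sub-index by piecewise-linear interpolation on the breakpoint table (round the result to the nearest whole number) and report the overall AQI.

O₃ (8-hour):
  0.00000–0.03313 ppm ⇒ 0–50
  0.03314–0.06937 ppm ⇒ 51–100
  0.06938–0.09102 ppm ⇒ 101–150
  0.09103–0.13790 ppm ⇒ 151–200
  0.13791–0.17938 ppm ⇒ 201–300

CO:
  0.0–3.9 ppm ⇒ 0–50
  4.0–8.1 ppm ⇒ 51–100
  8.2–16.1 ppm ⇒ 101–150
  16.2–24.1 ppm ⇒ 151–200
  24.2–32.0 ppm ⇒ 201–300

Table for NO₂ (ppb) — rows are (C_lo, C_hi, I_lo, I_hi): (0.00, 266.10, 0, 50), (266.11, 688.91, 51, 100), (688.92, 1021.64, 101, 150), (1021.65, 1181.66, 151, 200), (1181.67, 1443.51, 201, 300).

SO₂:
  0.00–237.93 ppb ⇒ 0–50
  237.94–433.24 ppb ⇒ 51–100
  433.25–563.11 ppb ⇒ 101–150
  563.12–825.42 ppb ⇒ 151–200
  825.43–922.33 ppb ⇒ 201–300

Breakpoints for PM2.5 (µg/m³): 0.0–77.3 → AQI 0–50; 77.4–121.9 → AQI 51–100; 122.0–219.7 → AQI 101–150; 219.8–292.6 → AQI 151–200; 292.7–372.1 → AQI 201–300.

O₃: row 0.13791–0.17938 (AQI 201–300). (300−201)·(0.13965−0.13791)/(0.17938−0.13791) + 201 = 99·0.00174/0.04147 + 201 ≈ 205.15 → 205.
CO: row 24.2–32.0 (AQI 201–300). (300−201)·(25.6−24.2)/(32.0−24.2) + 201 = 99·1.4/7.8 + 201 ≈ 218.77 → 219.
NO₂ 1080.41: bracket 1021.65–1181.66 → index 151–200; slope 49/160.01, offset 58.76.
AQI = 151 + 49/160.01·58.76 ≈ 168.99 ⇒ 169.
SO₂: 91.70 lies in 0.00–237.93, so I_lo=0, I_hi=50, C_lo=0.00, C_hi=237.93.
(50−0)/(237.93−0.00) × (91.70−0.00) + 0 = 50/237.93 × 91.70 + 0 ≈ 19.27 → 19.
PM2.5 46.2: bracket 0.0–77.3 → index 0–50; slope 50/77.3, offset 46.2.
AQI = 0 + 50/77.3·46.2 ≈ 29.88 ⇒ 30.
Sub-indices: O₃→205, CO→219, NO₂→169, SO₂→19, PM2.5→30. Overall AQI = max = 219; dominant pollutant is CO.
AQI 219: Very Unhealthy.

219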